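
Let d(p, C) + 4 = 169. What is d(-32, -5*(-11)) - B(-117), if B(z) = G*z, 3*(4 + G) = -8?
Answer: -615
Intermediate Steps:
G = -20/3 (G = -4 + (⅓)*(-8) = -4 - 8/3 = -20/3 ≈ -6.6667)
B(z) = -20*z/3
d(p, C) = 165 (d(p, C) = -4 + 169 = 165)
d(-32, -5*(-11)) - B(-117) = 165 - (-20)*(-117)/3 = 165 - 1*780 = 165 - 780 = -615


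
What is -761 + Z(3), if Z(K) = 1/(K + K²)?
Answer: -9131/12 ≈ -760.92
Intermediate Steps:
-761 + Z(3) = -761 + 1/(3*(1 + 3)) = -761 + (⅓)/4 = -761 + (⅓)*(¼) = -761 + 1/12 = -9131/12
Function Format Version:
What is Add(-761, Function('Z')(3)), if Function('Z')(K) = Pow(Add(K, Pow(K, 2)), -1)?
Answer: Rational(-9131, 12) ≈ -760.92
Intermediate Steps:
Add(-761, Function('Z')(3)) = Add(-761, Mul(Pow(3, -1), Pow(Add(1, 3), -1))) = Add(-761, Mul(Rational(1, 3), Pow(4, -1))) = Add(-761, Mul(Rational(1, 3), Rational(1, 4))) = Add(-761, Rational(1, 12)) = Rational(-9131, 12)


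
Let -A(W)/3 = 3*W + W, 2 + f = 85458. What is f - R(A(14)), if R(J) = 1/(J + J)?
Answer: 28713217/336 ≈ 85456.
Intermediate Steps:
f = 85456 (f = -2 + 85458 = 85456)
A(W) = -12*W (A(W) = -3*(3*W + W) = -12*W)
R(J) = 1/(2*J)
f - R(A(14)) = 85456 - 1/(2*((-12*14))) = 85456 - 1/(2*(-168)) = 85456 - (-1)/(2*168) = 85456 - 1*(-1/336) = 85456 + 1/336 = 28713217/336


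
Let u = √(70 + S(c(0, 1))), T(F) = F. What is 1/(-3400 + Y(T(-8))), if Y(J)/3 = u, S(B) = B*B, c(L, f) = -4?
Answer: -1700/5779613 - 3*√86/11559226 ≈ -0.00029654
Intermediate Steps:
S(B) = B²
u = √86 (u = √(70 + (-4)²) = √(70 + 16) = √86 ≈ 9.2736)
Y(J) = 3*√86
1/(-3400 + Y(T(-8))) = 1/(-3400 + 3*√86)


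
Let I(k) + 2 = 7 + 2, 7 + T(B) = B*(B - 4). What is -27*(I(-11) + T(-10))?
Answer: -3780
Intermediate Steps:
T(B) = -7 + B*(-4 + B) (T(B) = -7 + B*(B - 4) = -7 + B*(-4 + B))
I(k) = 7 (I(k) = -2 + (7 + 2) = -2 + 9 = 7)
-27*(I(-11) + T(-10)) = -27*(7 + (-7 + (-10)² - 4*(-10))) = -27*(7 + (-7 + 100 + 40)) = -27*(7 + 133) = -27*140 = -3780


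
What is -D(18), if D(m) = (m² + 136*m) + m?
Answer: -2790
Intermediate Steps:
D(m) = m² + 137*m
-D(18) = -18*(137 + 18) = -18*155 = -1*2790 = -2790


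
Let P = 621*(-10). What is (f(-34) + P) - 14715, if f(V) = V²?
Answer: -19769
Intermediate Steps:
P = -6210
(f(-34) + P) - 14715 = ((-34)² - 6210) - 14715 = (1156 - 6210) - 14715 = -5054 - 14715 = -19769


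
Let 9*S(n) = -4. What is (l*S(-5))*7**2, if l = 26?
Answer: -5096/9 ≈ -566.22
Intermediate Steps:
S(n) = -4/9 (S(n) = (1/9)*(-4) = -4/9)
(l*S(-5))*7**2 = (26*(-4/9))*7**2 = -104/9*49 = -5096/9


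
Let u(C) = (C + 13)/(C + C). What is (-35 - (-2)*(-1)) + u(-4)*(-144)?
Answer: 125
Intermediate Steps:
u(C) = (13 + C)/(2*C) (u(C) = (13 + C)/((2*C)) = (13 + C)*(1/(2*C)) = (13 + C)/(2*C))
(-35 - (-2)*(-1)) + u(-4)*(-144) = (-35 - (-2)*(-1)) + ((½)*(13 - 4)/(-4))*(-144) = (-35 - 1*2) + ((½)*(-¼)*9)*(-144) = (-35 - 2) - 9/8*(-144) = -37 + 162 = 125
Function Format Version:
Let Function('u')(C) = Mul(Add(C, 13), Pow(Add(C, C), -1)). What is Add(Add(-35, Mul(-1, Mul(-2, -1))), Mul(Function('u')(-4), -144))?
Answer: 125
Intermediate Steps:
Function('u')(C) = Mul(Rational(1, 2), Pow(C, -1), Add(13, C)) (Function('u')(C) = Mul(Add(13, C), Pow(Mul(2, C), -1)) = Mul(Add(13, C), Mul(Rational(1, 2), Pow(C, -1))) = Mul(Rational(1, 2), Pow(C, -1), Add(13, C)))
Add(Add(-35, Mul(-1, Mul(-2, -1))), Mul(Function('u')(-4), -144)) = Add(Add(-35, Mul(-1, Mul(-2, -1))), Mul(Mul(Rational(1, 2), Pow(-4, -1), Add(13, -4)), -144)) = Add(Add(-35, Mul(-1, 2)), Mul(Mul(Rational(1, 2), Rational(-1, 4), 9), -144)) = Add(Add(-35, -2), Mul(Rational(-9, 8), -144)) = Add(-37, 162) = 125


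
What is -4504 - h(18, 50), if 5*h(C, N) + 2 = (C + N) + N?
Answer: -22636/5 ≈ -4527.2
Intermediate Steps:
h(C, N) = -2/5 + C/5 + 2*N/5 (h(C, N) = -2/5 + ((C + N) + N)/5 = -2/5 + (C + 2*N)/5 = -2/5 + (C/5 + 2*N/5) = -2/5 + C/5 + 2*N/5)
-4504 - h(18, 50) = -4504 - (-2/5 + (1/5)*18 + (2/5)*50) = -4504 - (-2/5 + 18/5 + 20) = -4504 - 1*116/5 = -4504 - 116/5 = -22636/5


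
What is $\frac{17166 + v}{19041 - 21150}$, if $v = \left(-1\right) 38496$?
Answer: $\frac{7110}{703} \approx 10.114$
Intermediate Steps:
$v = -38496$
$\frac{17166 + v}{19041 - 21150} = \frac{17166 - 38496}{19041 - 21150} = - \frac{21330}{-2109} = \left(-21330\right) \left(- \frac{1}{2109}\right) = \frac{7110}{703}$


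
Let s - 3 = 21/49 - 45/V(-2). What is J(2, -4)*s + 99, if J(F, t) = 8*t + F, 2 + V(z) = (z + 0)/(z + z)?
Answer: -6327/7 ≈ -903.86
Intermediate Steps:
V(z) = -3/2 (V(z) = -2 + (z + 0)/(z + z) = -2 + z/((2*z)) = -2 + z*(1/(2*z)) = -2 + ½ = -3/2)
J(F, t) = F + 8*t
s = 234/7 (s = 3 + (21/49 - 45/(-3/2)) = 3 + (21*(1/49) - 45*(-⅔)) = 3 + (3/7 + 30) = 3 + 213/7 = 234/7 ≈ 33.429)
J(2, -4)*s + 99 = (2 + 8*(-4))*(234/7) + 99 = (2 - 32)*(234/7) + 99 = -30*234/7 + 99 = -7020/7 + 99 = -6327/7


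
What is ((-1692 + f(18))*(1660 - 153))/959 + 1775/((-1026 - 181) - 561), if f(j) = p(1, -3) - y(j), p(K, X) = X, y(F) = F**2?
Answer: -39277937/12376 ≈ -3173.7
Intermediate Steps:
f(j) = -3 - j**2
((-1692 + f(18))*(1660 - 153))/959 + 1775/((-1026 - 181) - 561) = ((-1692 + (-3 - 1*18**2))*(1660 - 153))/959 + 1775/((-1026 - 181) - 561) = ((-1692 + (-3 - 1*324))*1507)*(1/959) + 1775/(-1207 - 561) = ((-1692 + (-3 - 324))*1507)*(1/959) + 1775/(-1768) = ((-1692 - 327)*1507)*(1/959) + 1775*(-1/1768) = -2019*1507*(1/959) - 1775/1768 = -3042633*1/959 - 1775/1768 = -22209/7 - 1775/1768 = -39277937/12376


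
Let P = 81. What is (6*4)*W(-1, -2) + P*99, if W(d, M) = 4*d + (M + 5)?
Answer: 7995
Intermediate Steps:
W(d, M) = 5 + M + 4*d (W(d, M) = 4*d + (5 + M) = 5 + M + 4*d)
(6*4)*W(-1, -2) + P*99 = (6*4)*(5 - 2 + 4*(-1)) + 81*99 = 24*(5 - 2 - 4) + 8019 = 24*(-1) + 8019 = -24 + 8019 = 7995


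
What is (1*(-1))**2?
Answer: 1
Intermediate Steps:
(1*(-1))**2 = (-1)**2 = 1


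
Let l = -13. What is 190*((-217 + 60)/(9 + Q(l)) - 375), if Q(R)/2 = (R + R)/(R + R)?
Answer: -813580/11 ≈ -73962.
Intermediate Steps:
Q(R) = 2 (Q(R) = 2*((R + R)/(R + R)) = 2*((2*R)/((2*R))) = 2*((2*R)*(1/(2*R))) = 2*1 = 2)
190*((-217 + 60)/(9 + Q(l)) - 375) = 190*((-217 + 60)/(9 + 2) - 375) = 190*(-157/11 - 375) = 190*(-4282/11) = -813580/11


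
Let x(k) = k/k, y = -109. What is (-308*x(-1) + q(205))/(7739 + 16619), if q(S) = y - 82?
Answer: -499/24358 ≈ -0.020486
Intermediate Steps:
x(k) = 1
q(S) = -191 (q(S) = -109 - 82 = -191)
(-308*x(-1) + q(205))/(7739 + 16619) = (-308*1 - 191)/(7739 + 16619) = (-308 - 191)/24358 = -499*1/24358 = -499/24358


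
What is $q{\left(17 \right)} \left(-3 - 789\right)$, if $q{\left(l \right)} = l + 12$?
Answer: $-22968$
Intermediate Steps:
$q{\left(l \right)} = 12 + l$
$q{\left(17 \right)} \left(-3 - 789\right) = \left(12 + 17\right) \left(-3 - 789\right) = 29 \left(-792\right) = -22968$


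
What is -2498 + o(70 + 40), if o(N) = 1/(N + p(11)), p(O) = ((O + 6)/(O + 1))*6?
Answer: -592024/237 ≈ -2498.0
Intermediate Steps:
p(O) = 6*(6 + O)/(1 + O) (p(O) = ((6 + O)/(1 + O))*6 = 6*(6 + O)/(1 + O))
o(N) = 1/(17/2 + N) (o(N) = 1/(N + 6*(6 + 11)/(1 + 11)) = 1/(N + 6*17/12) = 1/(N + 6*(1/12)*17) = 1/(N + 17/2) = 1/(17/2 + N))
-2498 + o(70 + 40) = -2498 + 2/(17 + 2*(70 + 40)) = -2498 + 2/(17 + 2*110) = -2498 + 2/(17 + 220) = -2498 + 2/237 = -592024/237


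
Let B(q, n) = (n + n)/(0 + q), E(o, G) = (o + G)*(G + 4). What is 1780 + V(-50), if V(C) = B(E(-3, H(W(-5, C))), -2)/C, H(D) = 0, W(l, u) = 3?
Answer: 266999/150 ≈ 1780.0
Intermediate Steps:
E(o, G) = (4 + G)*(G + o) (E(o, G) = (G + o)*(4 + G) = (4 + G)*(G + o))
B(q, n) = 2*n/q (B(q, n) = (2*n)/q = 2*n/q)
V(C) = 1/(3*C) (V(C) = (2*(-2)/(0**2 + 4*0 + 4*(-3) + 0*(-3)))/C = (2*(-2)/(0 + 0 - 12 + 0))/C = (2*(-2)/(-12))/C = (2*(-2)*(-1/12))/C = 1/(3*C))
1780 + V(-50) = 1780 + (1/3)/(-50) = 1780 + (1/3)*(-1/50) = 1780 - 1/150 = 266999/150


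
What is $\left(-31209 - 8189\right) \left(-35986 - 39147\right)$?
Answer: $2960089934$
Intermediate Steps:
$\left(-31209 - 8189\right) \left(-35986 - 39147\right) = \left(-39398\right) \left(-75133\right) = 2960089934$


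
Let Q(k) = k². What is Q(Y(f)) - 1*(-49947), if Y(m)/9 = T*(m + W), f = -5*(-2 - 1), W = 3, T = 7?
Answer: 1335903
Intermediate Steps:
f = 15 (f = -5*(-3) = 15)
Y(m) = 189 + 63*m (Y(m) = 9*(7*(m + 3)) = 9*(7*(3 + m)) = 9*(21 + 7*m) = 189 + 63*m)
Q(Y(f)) - 1*(-49947) = (189 + 63*15)² - 1*(-49947) = (189 + 945)² + 49947 = 1134² + 49947 = 1285956 + 49947 = 1335903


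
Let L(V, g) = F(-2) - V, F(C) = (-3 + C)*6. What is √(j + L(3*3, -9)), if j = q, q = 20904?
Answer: √20865 ≈ 144.45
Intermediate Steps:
j = 20904
F(C) = -18 + 6*C
L(V, g) = -30 - V (L(V, g) = (-18 + 6*(-2)) - V = (-18 - 12) - V = -30 - V)
√(j + L(3*3, -9)) = √(20904 + (-30 - 3*3)) = √(20904 + (-30 - 1*9)) = √(20904 + (-30 - 9)) = √(20904 - 39) = √20865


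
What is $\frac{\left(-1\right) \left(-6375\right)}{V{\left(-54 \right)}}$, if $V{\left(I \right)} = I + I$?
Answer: $- \frac{2125}{36} \approx -59.028$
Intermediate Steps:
$V{\left(I \right)} = 2 I$
$\frac{\left(-1\right) \left(-6375\right)}{V{\left(-54 \right)}} = \frac{\left(-1\right) \left(-6375\right)}{2 \left(-54\right)} = \frac{6375}{-108} = 6375 \left(- \frac{1}{108}\right) = - \frac{2125}{36}$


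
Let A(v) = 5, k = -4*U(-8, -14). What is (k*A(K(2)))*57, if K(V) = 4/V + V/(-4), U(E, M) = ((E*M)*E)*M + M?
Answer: -14284200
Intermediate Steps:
U(E, M) = M + E²*M² (U(E, M) = (M*E²)*M + M = E²*M² + M = M + E²*M²)
K(V) = 4/V - V/4 (K(V) = 4/V + V*(-¼) = 4/V - V/4)
k = -50120 (k = -(-56)*(1 - 14*(-8)²) = -(-56)*(1 - 14*64) = -(-56)*(1 - 896) = -(-56)*(-895) = -4*12530 = -50120)
(k*A(K(2)))*57 = -50120*5*57 = -250600*57 = -14284200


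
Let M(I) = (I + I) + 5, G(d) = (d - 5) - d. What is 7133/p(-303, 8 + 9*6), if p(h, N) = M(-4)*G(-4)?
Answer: 7133/15 ≈ 475.53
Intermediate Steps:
G(d) = -5 (G(d) = (-5 + d) - d = -5)
M(I) = 5 + 2*I (M(I) = 2*I + 5 = 5 + 2*I)
p(h, N) = 15 (p(h, N) = (5 + 2*(-4))*(-5) = (5 - 8)*(-5) = -3*(-5) = 15)
7133/p(-303, 8 + 9*6) = 7133/15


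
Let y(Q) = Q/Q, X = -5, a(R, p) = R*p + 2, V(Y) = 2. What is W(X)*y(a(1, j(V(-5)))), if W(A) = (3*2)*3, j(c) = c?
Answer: 18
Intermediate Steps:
a(R, p) = 2 + R*p
W(A) = 18 (W(A) = 6*3 = 18)
y(Q) = 1
W(X)*y(a(1, j(V(-5)))) = 18*1 = 18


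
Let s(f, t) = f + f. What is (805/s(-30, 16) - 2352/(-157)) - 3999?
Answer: -7531169/1884 ≈ -3997.4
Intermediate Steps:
s(f, t) = 2*f
(805/s(-30, 16) - 2352/(-157)) - 3999 = (805/((2*(-30))) - 2352/(-157)) - 3999 = (805/(-60) - 2352*(-1/157)) - 3999 = (805*(-1/60) + 2352/157) - 3999 = (-161/12 + 2352/157) - 3999 = 2947/1884 - 3999 = -7531169/1884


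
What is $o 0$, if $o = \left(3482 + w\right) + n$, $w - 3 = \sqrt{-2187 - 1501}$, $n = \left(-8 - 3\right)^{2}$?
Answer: $0$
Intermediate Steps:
$n = 121$ ($n = \left(-11\right)^{2} = 121$)
$w = 3 + 2 i \sqrt{922}$ ($w = 3 + \sqrt{-2187 - 1501} = 3 + \sqrt{-3688} = 3 + 2 i \sqrt{922} \approx 3.0 + 60.729 i$)
$o = 3606 + 2 i \sqrt{922}$ ($o = \left(3482 + \left(3 + 2 i \sqrt{922}\right)\right) + 121 = \left(3485 + 2 i \sqrt{922}\right) + 121 = 3606 + 2 i \sqrt{922} \approx 3606.0 + 60.729 i$)
$o 0 = \left(3606 + 2 i \sqrt{922}\right) 0 = 0$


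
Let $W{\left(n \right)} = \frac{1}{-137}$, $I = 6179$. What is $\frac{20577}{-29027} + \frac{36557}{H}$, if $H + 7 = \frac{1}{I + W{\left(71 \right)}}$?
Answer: $- \frac{898400317457667}{171999981959} \approx -5223.3$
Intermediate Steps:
$W{\left(n \right)} = - \frac{1}{137}$
$H = - \frac{5925517}{846522}$ ($H = -7 + \frac{1}{6179 - \frac{1}{137}} = -7 + \frac{1}{\frac{846522}{137}} = -7 + \frac{137}{846522} = - \frac{5925517}{846522} \approx -6.9998$)
$\frac{20577}{-29027} + \frac{36557}{H} = \frac{20577}{-29027} + \frac{36557}{- \frac{5925517}{846522}} = 20577 \left(- \frac{1}{29027}\right) + 36557 \left(- \frac{846522}{5925517}\right) = - \frac{20577}{29027} - \frac{30946304754}{5925517} = - \frac{898400317457667}{171999981959}$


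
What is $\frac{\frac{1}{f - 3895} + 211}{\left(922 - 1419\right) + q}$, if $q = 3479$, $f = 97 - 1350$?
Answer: $\frac{1086227}{15351336} \approx 0.070758$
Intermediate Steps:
$f = -1253$ ($f = 97 - 1350 = -1253$)
$\frac{\frac{1}{f - 3895} + 211}{\left(922 - 1419\right) + q} = \frac{\frac{1}{-1253 - 3895} + 211}{\left(922 - 1419\right) + 3479} = \frac{\frac{1}{-5148} + 211}{-497 + 3479} = \frac{- \frac{1}{5148} + 211}{2982} = \frac{1086227}{5148} \cdot \frac{1}{2982} = \frac{1086227}{15351336}$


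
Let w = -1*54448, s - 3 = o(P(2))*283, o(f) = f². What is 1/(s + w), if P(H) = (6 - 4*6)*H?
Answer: 1/312323 ≈ 3.2018e-6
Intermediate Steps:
P(H) = -18*H (P(H) = (6 - 24)*H = -18*H)
s = 366771 (s = 3 + (-18*2)²*283 = 3 + (-36)²*283 = 3 + 1296*283 = 3 + 366768 = 366771)
w = -54448
1/(s + w) = 1/(366771 - 54448) = 1/312323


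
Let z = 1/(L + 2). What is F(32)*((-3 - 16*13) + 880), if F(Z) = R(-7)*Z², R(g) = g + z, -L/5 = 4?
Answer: -14500352/3 ≈ -4.8334e+6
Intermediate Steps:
L = -20 (L = -5*4 = -20)
z = -1/18 (z = 1/(-20 + 2) = 1/(-18) = -1/18 ≈ -0.055556)
R(g) = -1/18 + g (R(g) = g - 1/18 = -1/18 + g)
F(Z) = -127*Z²/18 (F(Z) = (-1/18 - 7)*Z² = -127*Z²/18)
F(32)*((-3 - 16*13) + 880) = (-127/18*32²)*((-3 - 16*13) + 880) = (-127/18*1024)*((-3 - 208) + 880) = -65024*(-211 + 880)/9 = -65024/9*669 = -14500352/3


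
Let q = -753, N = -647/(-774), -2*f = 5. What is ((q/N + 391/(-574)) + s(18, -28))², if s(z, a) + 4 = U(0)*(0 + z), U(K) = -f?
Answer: 102122624569618249/137921618884 ≈ 7.4044e+5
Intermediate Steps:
f = -5/2 (f = -½*5 = -5/2 ≈ -2.5000)
N = 647/774 (N = -647*(-1/774) = 647/774 ≈ 0.83592)
U(K) = 5/2 (U(K) = -1*(-5/2) = 5/2)
s(z, a) = -4 + 5*z/2 (s(z, a) = -4 + 5*(0 + z)/2 = -4 + 5*z/2)
((q/N + 391/(-574)) + s(18, -28))² = ((-753/647/774 + 391/(-574)) + (-4 + (5/2)*18))² = ((-753*774/647 + 391*(-1/574)) + (-4 + 45))² = ((-582822/647 - 391/574) + 41)² = (-334792805/371378 + 41)² = (-319566307/371378)² = 102122624569618249/137921618884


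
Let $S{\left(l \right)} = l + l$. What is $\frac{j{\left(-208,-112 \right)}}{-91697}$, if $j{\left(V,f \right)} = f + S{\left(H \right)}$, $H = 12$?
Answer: $\frac{88}{91697} \approx 0.00095968$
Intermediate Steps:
$S{\left(l \right)} = 2 l$
$j{\left(V,f \right)} = 24 + f$ ($j{\left(V,f \right)} = f + 2 \cdot 12 = f + 24 = 24 + f$)
$\frac{j{\left(-208,-112 \right)}}{-91697} = \frac{24 - 112}{-91697} = \left(-88\right) \left(- \frac{1}{91697}\right) = \frac{88}{91697}$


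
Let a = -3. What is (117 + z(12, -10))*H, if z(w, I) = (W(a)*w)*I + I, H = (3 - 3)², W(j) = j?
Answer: 0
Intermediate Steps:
H = 0 (H = 0² = 0)
z(w, I) = I - 3*I*w (z(w, I) = (-3*w)*I + I = -3*I*w + I = I - 3*I*w)
(117 + z(12, -10))*H = (117 - 10*(1 - 3*12))*0 = (117 - 10*(1 - 36))*0 = (117 - 10*(-35))*0 = (117 + 350)*0 = 467*0 = 0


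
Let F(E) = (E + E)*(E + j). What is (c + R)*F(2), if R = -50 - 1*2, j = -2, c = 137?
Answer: 0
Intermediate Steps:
F(E) = 2*E*(-2 + E) (F(E) = (E + E)*(E - 2) = (2*E)*(-2 + E) = 2*E*(-2 + E))
R = -52 (R = -50 - 2 = -52)
(c + R)*F(2) = (137 - 52)*(2*2*(-2 + 2)) = 85*(2*2*0) = 85*0 = 0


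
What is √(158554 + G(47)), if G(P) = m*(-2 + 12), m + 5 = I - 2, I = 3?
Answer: √158514 ≈ 398.14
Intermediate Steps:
m = -4 (m = -5 + (3 - 2) = -5 + 1 = -4)
G(P) = -40 (G(P) = -4*(-2 + 12) = -4*10 = -40)
√(158554 + G(47)) = √(158554 - 40) = √158514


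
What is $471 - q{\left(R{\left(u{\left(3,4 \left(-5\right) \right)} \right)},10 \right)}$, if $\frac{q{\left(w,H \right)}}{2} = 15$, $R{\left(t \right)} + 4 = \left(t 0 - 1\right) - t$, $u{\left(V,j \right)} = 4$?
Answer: $441$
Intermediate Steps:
$R{\left(t \right)} = -5 - t$ ($R{\left(t \right)} = -4 - \left(1 + t - t 0\right) = -4 - \left(1 + t\right) = -5 - t$)
$q{\left(w,H \right)} = 30$ ($q{\left(w,H \right)} = 2 \cdot 15 = 30$)
$471 - q{\left(R{\left(u{\left(3,4 \left(-5\right) \right)} \right)},10 \right)} = 471 - 30 = 441$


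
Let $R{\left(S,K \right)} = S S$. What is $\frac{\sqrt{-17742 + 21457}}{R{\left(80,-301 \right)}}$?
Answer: $\frac{\sqrt{3715}}{6400} \approx 0.0095236$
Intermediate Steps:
$R{\left(S,K \right)} = S^{2}$
$\frac{\sqrt{-17742 + 21457}}{R{\left(80,-301 \right)}} = \frac{\sqrt{-17742 + 21457}}{80^{2}} = \frac{\sqrt{3715}}{6400}$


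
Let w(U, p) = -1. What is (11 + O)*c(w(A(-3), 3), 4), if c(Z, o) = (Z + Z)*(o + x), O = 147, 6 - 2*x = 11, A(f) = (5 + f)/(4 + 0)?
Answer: -474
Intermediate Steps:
A(f) = 5/4 + f/4 (A(f) = (5 + f)/4 = (5 + f)*(¼) = 5/4 + f/4)
x = -5/2 (x = 3 - ½*11 = 3 - 11/2 = -5/2 ≈ -2.5000)
c(Z, o) = 2*Z*(-5/2 + o) (c(Z, o) = (Z + Z)*(o - 5/2) = (2*Z)*(-5/2 + o) = 2*Z*(-5/2 + o))
(11 + O)*c(w(A(-3), 3), 4) = (11 + 147)*(-(-5 + 2*4)) = 158*(-(-5 + 8)) = 158*(-1*3) = 158*(-3) = -474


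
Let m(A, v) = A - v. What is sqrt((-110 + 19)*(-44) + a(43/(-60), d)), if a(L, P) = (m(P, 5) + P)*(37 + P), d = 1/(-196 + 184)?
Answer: sqrt(549110)/12 ≈ 61.752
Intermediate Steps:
d = -1/12 (d = 1/(-12) = -1/12 ≈ -0.083333)
a(L, P) = (-5 + 2*P)*(37 + P) (a(L, P) = ((P - 1*5) + P)*(37 + P) = ((P - 5) + P)*(37 + P) = ((-5 + P) + P)*(37 + P) = (-5 + 2*P)*(37 + P))
sqrt((-110 + 19)*(-44) + a(43/(-60), d)) = sqrt((-110 + 19)*(-44) + (-185 + 2*(-1/12)**2 + 69*(-1/12))) = sqrt(-91*(-44) + (-185 + 2*(1/144) - 23/4)) = sqrt(4004 + (-185 + 1/72 - 23/4)) = sqrt(4004 - 13733/72) = sqrt(274555/72) = sqrt(549110)/12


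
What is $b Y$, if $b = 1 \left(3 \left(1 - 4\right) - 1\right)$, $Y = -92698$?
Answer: $926980$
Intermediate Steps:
$b = -10$ ($b = 1 \left(3 \left(-3\right) - 1\right) = 1 \left(-9 - 1\right) = 1 \left(-10\right) = -10$)
$b Y = \left(-10\right) \left(-92698\right) = 926980$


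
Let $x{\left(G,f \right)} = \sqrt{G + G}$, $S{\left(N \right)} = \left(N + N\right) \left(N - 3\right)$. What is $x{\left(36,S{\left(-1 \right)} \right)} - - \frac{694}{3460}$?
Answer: $\frac{347}{1730} + 6 \sqrt{2} \approx 8.6859$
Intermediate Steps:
$S{\left(N \right)} = 2 N \left(-3 + N\right)$
$x{\left(G,f \right)} = \sqrt{2} \sqrt{G}$ ($x{\left(G,f \right)} = \sqrt{2 G} = \sqrt{2} \sqrt{G}$)
$x{\left(36,S{\left(-1 \right)} \right)} - - \frac{694}{3460} = \sqrt{2} \sqrt{36} - - \frac{694}{3460} = \sqrt{2} \cdot 6 - \left(-694\right) \frac{1}{3460} = 6 \sqrt{2} - - \frac{347}{1730} = 6 \sqrt{2} + \frac{347}{1730} = \frac{347}{1730} + 6 \sqrt{2}$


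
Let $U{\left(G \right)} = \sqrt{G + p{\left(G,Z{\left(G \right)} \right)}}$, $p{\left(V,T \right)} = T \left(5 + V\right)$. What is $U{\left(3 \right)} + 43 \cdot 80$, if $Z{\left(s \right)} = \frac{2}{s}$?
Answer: $3440 + \frac{5 \sqrt{3}}{3} \approx 3442.9$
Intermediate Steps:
$U{\left(G \right)} = \sqrt{G + \frac{2 \left(5 + G\right)}{G}}$ ($U{\left(G \right)} = \sqrt{G + \frac{2}{G} \left(5 + G\right)} = \sqrt{G + \frac{2 \left(5 + G\right)}{G}}$)
$U{\left(3 \right)} + 43 \cdot 80 = \sqrt{2 + 3 + \frac{10}{3}} + 43 \cdot 80 = \sqrt{2 + 3 + 10 \cdot \frac{1}{3}} + 3440 = \sqrt{2 + 3 + \frac{10}{3}} + 3440 = \sqrt{\frac{25}{3}} + 3440 = \frac{5 \sqrt{3}}{3} + 3440 = 3440 + \frac{5 \sqrt{3}}{3}$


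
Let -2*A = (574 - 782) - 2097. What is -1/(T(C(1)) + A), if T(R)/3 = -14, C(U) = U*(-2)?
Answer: -2/2221 ≈ -0.00090049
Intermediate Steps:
C(U) = -2*U
T(R) = -42 (T(R) = 3*(-14) = -42)
A = 2305/2 (A = -((574 - 782) - 2097)/2 = -(-208 - 2097)/2 = -½*(-2305) = 2305/2 ≈ 1152.5)
-1/(T(C(1)) + A) = -1/(-42 + 2305/2) = -1/2221/2 = -1*2/2221 = -2/2221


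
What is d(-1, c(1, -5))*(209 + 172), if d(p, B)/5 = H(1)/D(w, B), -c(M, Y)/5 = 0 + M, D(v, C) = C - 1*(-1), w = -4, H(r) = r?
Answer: -1905/4 ≈ -476.25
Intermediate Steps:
D(v, C) = 1 + C (D(v, C) = C + 1 = 1 + C)
c(M, Y) = -5*M (c(M, Y) = -5*(0 + M) = -5*M)
d(p, B) = 5/(1 + B) (d(p, B) = 5*(1/(1 + B)) = 5/(1 + B))
d(-1, c(1, -5))*(209 + 172) = (5/(1 - 5*1))*(209 + 172) = (5/(1 - 5))*381 = (5/(-4))*381 = (5*(-¼))*381 = -5/4*381 = -1905/4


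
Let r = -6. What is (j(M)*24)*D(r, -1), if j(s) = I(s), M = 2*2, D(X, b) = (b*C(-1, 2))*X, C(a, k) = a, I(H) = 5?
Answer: -720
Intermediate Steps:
D(X, b) = -X*b (D(X, b) = (b*(-1))*X = (-b)*X = -X*b)
M = 4
j(s) = 5
(j(M)*24)*D(r, -1) = (5*24)*(-1*(-6)*(-1)) = 120*(-6) = -720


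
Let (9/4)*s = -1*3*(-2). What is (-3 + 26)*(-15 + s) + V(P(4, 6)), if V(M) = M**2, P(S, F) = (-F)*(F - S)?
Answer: -419/3 ≈ -139.67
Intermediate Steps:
s = 8/3 (s = 4*(-1*3*(-2))/9 = 4*(-3*(-2))/9 = (4/9)*6 = 8/3 ≈ 2.6667)
P(S, F) = -F*(F - S)
(-3 + 26)*(-15 + s) + V(P(4, 6)) = (-3 + 26)*(-15 + 8/3) + (6*(4 - 1*6))**2 = 23*(-37/3) + (6*(4 - 6))**2 = -851/3 + (6*(-2))**2 = -851/3 + (-12)**2 = -851/3 + 144 = -419/3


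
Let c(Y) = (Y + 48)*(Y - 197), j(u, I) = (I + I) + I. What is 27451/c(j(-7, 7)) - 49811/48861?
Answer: -648729365/197789328 ≈ -3.2799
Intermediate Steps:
j(u, I) = 3*I (j(u, I) = 2*I + I = 3*I)
c(Y) = (-197 + Y)*(48 + Y) (c(Y) = (48 + Y)*(-197 + Y) = (-197 + Y)*(48 + Y))
27451/c(j(-7, 7)) - 49811/48861 = 27451/(-9456 + (3*7)² - 447*7) - 49811/48861 = 27451/(-9456 + 21² - 149*21) - 49811*1/48861 = 27451/(-9456 + 441 - 3129) - 49811/48861 = 27451/(-12144) - 49811/48861 = 27451*(-1/12144) - 49811/48861 = -27451/12144 - 49811/48861 = -648729365/197789328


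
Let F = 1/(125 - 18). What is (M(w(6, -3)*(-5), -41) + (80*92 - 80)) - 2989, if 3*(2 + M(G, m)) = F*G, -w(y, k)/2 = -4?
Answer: 1376729/321 ≈ 4288.9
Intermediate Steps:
F = 1/107 ≈ 0.0093458
w(y, k) = 8 (w(y, k) = -2*(-4) = 8)
M(G, m) = -2 + G/321 (M(G, m) = -2 + (G/107)/3 = -2 + G/321)
(M(w(6, -3)*(-5), -41) + (80*92 - 80)) - 2989 = ((-2 + (8*(-5))/321) + (80*92 - 80)) - 2989 = ((-2 + (1/321)*(-40)) + (7360 - 80)) - 2989 = ((-2 - 40/321) + 7280) - 2989 = (-682/321 + 7280) - 2989 = 2336198/321 - 2989 = 1376729/321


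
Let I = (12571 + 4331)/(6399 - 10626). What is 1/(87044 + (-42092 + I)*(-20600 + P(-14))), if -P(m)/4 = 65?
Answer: 1409/1237397290316 ≈ 1.1387e-9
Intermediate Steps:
P(m) = -260 (P(m) = -4*65 = -260)
I = -5634/1409 (I = 16902/(-4227) = 16902*(-1/4227) = -5634/1409 ≈ -3.9986)
1/(87044 + (-42092 + I)*(-20600 + P(-14))) = 1/(87044 + (-42092 - 5634/1409)*(-20600 - 260)) = 1/(87044 - 59313262/1409*(-20860)) = 1/(87044 + 1237274645320/1409) = 1/(1237397290316/1409) = 1409/1237397290316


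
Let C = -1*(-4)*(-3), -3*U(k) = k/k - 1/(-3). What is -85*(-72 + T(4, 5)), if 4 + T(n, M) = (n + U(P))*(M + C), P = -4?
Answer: 77180/9 ≈ 8575.6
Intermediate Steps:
U(k) = -4/9 (U(k) = -(k/k - 1/(-3))/3 = -(1 - 1*(-1/3))/3 = -(1 + 1/3)/3 = -1/3*4/3 = -4/9)
C = -12 (C = 4*(-3) = -12)
T(n, M) = -4 + (-12 + M)*(-4/9 + n) (T(n, M) = -4 + (n - 4/9)*(M - 12) = -4 + (-4/9 + n)*(-12 + M) = -4 + (-12 + M)*(-4/9 + n))
-85*(-72 + T(4, 5)) = -85*(-72 + (4/3 - 12*4 - 4/9*5 + 5*4)) = -85*(-72 + (4/3 - 48 - 20/9 + 20)) = -85*(-72 - 260/9) = -85*(-908/9) = 77180/9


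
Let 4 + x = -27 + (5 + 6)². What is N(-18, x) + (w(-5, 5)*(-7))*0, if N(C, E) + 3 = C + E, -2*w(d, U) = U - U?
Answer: 69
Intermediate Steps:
w(d, U) = 0 (w(d, U) = -(U - U)/2 = -½*0 = 0)
x = 90 (x = -4 + (-27 + (5 + 6)²) = -4 + (-27 + 11²) = -4 + (-27 + 121) = -4 + 94 = 90)
N(C, E) = -3 + C + E (N(C, E) = -3 + (C + E) = -3 + C + E)
N(-18, x) + (w(-5, 5)*(-7))*0 = (-3 - 18 + 90) + (0*(-7))*0 = 69 + 0*0 = 69 + 0 = 69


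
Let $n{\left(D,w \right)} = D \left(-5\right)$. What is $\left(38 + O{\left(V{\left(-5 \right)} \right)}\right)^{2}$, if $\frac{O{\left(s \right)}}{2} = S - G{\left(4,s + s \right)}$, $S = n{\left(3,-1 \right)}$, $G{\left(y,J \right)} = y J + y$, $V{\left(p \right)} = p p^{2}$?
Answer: $4000000$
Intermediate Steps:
$n{\left(D,w \right)} = - 5 D$
$V{\left(p \right)} = p^{3}$
$G{\left(y,J \right)} = y + J y$ ($G{\left(y,J \right)} = J y + y = y + J y$)
$S = -15$ ($S = \left(-5\right) 3 = -15$)
$O{\left(s \right)} = -38 - 16 s$ ($O{\left(s \right)} = 2 \left(-15 - 4 \left(1 + \left(s + s\right)\right)\right) = 2 \left(-15 - 4 \left(1 + 2 s\right)\right) = 2 \left(-15 - \left(4 + 8 s\right)\right) = 2 \left(-19 - 8 s\right) = -38 - 16 s$)
$\left(38 + O{\left(V{\left(-5 \right)} \right)}\right)^{2} = \left(38 - \left(38 + 16 \left(-5\right)^{3}\right)\right)^{2} = \left(38 - -1962\right)^{2} = \left(38 + \left(-38 + 2000\right)\right)^{2} = \left(38 + 1962\right)^{2} = 2000^{2} = 4000000$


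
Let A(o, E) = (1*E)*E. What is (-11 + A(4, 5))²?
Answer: 196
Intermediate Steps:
A(o, E) = E² (A(o, E) = E*E = E²)
(-11 + A(4, 5))² = (-11 + 5²)² = (-11 + 25)² = 14² = 196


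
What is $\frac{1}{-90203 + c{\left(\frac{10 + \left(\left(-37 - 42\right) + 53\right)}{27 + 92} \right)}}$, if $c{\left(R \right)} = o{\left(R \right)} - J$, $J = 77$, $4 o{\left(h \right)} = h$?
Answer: $- \frac{119}{10743324} \approx -1.1077 \cdot 10^{-5}$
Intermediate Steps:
$o{\left(h \right)} = \frac{h}{4}$
$c{\left(R \right)} = -77 + \frac{R}{4}$ ($c{\left(R \right)} = \frac{R}{4} - 77 = -77 + \frac{R}{4}$)
$\frac{1}{-90203 + c{\left(\frac{10 + \left(\left(-37 - 42\right) + 53\right)}{27 + 92} \right)}} = \frac{1}{-90203 - \left(77 - \frac{\left(10 + \left(\left(-37 - 42\right) + 53\right)\right) \frac{1}{27 + 92}}{4}\right)} = \frac{1}{-90203 - \left(77 - \frac{\left(10 + \left(-79 + 53\right)\right) \frac{1}{119}}{4}\right)} = \frac{1}{-90203 - \left(77 - \frac{\left(10 - 26\right) \frac{1}{119}}{4}\right)} = \frac{1}{-90203 - \left(77 - \frac{\left(-16\right) \frac{1}{119}}{4}\right)} = \frac{1}{-90203 + \left(-77 + \frac{1}{4} \left(- \frac{16}{119}\right)\right)} = \frac{1}{-90203 - \frac{9167}{119}} = \frac{1}{- \frac{10743324}{119}} = - \frac{119}{10743324}$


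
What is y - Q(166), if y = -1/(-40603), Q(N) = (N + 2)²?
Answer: -1145979071/40603 ≈ -28224.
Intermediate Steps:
Q(N) = (2 + N)²
y = 1/40603 (y = -1*(-1/40603) = 1/40603 ≈ 2.4629e-5)
y - Q(166) = 1/40603 - (2 + 166)² = 1/40603 - 1*168² = 1/40603 - 1*28224 = 1/40603 - 28224 = -1145979071/40603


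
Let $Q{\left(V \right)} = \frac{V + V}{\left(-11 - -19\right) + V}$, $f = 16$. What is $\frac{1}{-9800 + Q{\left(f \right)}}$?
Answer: $- \frac{3}{29396} \approx -0.00010205$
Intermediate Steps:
$Q{\left(V \right)} = \frac{2 V}{8 + V}$ ($Q{\left(V \right)} = \frac{2 V}{\left(-11 + 19\right) + V} = \frac{2 V}{8 + V}$)
$\frac{1}{-9800 + Q{\left(f \right)}} = \frac{1}{-9800 + 2 \cdot 16 \frac{1}{8 + 16}} = \frac{1}{-9800 + 2 \cdot 16 \cdot \frac{1}{24}} = \frac{1}{-9800 + \frac{4}{3}} = \frac{1}{- \frac{29396}{3}} = - \frac{3}{29396}$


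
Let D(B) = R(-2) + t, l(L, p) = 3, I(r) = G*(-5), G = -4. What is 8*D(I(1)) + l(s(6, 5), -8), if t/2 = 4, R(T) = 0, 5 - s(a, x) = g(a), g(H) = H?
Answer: 67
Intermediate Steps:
s(a, x) = 5 - a
t = 8 (t = 2*4 = 8)
I(r) = 20 (I(r) = -4*(-5) = 20)
D(B) = 8 (D(B) = 0 + 8 = 8)
8*D(I(1)) + l(s(6, 5), -8) = 8*8 + 3 = 64 + 3 = 67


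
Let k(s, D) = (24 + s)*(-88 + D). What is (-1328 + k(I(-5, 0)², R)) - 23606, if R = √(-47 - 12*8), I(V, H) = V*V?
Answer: -82046 + 649*I*√143 ≈ -82046.0 + 7760.9*I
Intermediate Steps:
I(V, H) = V²
R = I*√143 (R = √(-47 - 96) = √(-143) = I*√143 ≈ 11.958*I)
k(s, D) = (-88 + D)*(24 + s)
(-1328 + k(I(-5, 0)², R)) - 23606 = (-1328 + (-2112 - 88*((-5)²)² + 24*(I*√143) + (I*√143)*((-5)²)²)) - 23606 = (-1328 + (-2112 - 88*25² + 24*I*√143 + (I*√143)*25²)) - 23606 = (-1328 + (-2112 - 88*625 + 24*I*√143 + (I*√143)*625)) - 23606 = (-1328 + (-2112 - 55000 + 24*I*√143 + 625*I*√143)) - 23606 = (-1328 + (-57112 + 649*I*√143)) - 23606 = (-58440 + 649*I*√143) - 23606 = -82046 + 649*I*√143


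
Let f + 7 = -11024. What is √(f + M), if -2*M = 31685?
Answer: I*√107494/2 ≈ 163.93*I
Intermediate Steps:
f = -11031 (f = -7 - 11024 = -11031)
M = -31685/2 (M = -½*31685 = -31685/2 ≈ -15843.)
√(f + M) = √(-11031 - 31685/2) = √(-53747/2) = I*√107494/2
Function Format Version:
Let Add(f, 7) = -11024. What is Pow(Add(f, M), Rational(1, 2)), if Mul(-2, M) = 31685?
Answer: Mul(Rational(1, 2), I, Pow(107494, Rational(1, 2))) ≈ Mul(163.93, I)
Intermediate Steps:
f = -11031 (f = Add(-7, -11024) = -11031)
M = Rational(-31685, 2) (M = Mul(Rational(-1, 2), 31685) = Rational(-31685, 2) ≈ -15843.)
Pow(Add(f, M), Rational(1, 2)) = Pow(Add(-11031, Rational(-31685, 2)), Rational(1, 2)) = Pow(Rational(-53747, 2), Rational(1, 2)) = Mul(Rational(1, 2), I, Pow(107494, Rational(1, 2)))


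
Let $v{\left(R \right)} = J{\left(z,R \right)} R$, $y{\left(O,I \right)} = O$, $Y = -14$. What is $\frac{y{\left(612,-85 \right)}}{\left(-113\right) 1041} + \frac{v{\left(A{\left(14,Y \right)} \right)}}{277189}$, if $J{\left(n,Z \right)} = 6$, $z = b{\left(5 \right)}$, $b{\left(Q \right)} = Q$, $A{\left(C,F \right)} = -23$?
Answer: $- \frac{548298}{96184583} \approx -0.0057005$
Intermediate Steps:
$z = 5$
$v{\left(R \right)} = 6 R$
$\frac{y{\left(612,-85 \right)}}{\left(-113\right) 1041} + \frac{v{\left(A{\left(14,Y \right)} \right)}}{277189} = \frac{612}{\left(-113\right) 1041} + \frac{6 \left(-23\right)}{277189} = \frac{612}{-117633} - \frac{138}{277189} = 612 \left(- \frac{1}{117633}\right) - \frac{138}{277189} = - \frac{204}{39211} - \frac{138}{277189} = - \frac{548298}{96184583}$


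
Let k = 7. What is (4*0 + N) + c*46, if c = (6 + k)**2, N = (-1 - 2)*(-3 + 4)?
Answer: 7771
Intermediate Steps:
N = -3 (N = -3*1 = -3)
c = 169 (c = (6 + 7)**2 = 13**2 = 169)
(4*0 + N) + c*46 = (4*0 - 3) + 169*46 = (0 - 3) + 7774 = -3 + 7774 = 7771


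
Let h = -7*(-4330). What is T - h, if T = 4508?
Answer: -25802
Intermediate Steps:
h = 30310
T - h = 4508 - 1*30310 = 4508 - 30310 = -25802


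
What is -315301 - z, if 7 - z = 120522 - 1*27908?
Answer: -222694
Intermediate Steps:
z = -92607 (z = 7 - (120522 - 1*27908) = 7 - (120522 - 27908) = 7 - 1*92614 = 7 - 92614 = -92607)
-315301 - z = -315301 - 1*(-92607) = -315301 + 92607 = -222694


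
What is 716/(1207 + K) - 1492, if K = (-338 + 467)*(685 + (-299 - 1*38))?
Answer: -68778992/46099 ≈ -1492.0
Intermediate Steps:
K = 44892 (K = 129*(685 + (-299 - 38)) = 129*(685 - 337) = 129*348 = 44892)
716/(1207 + K) - 1492 = 716/(1207 + 44892) - 1492 = 716/46099 - 1492 = -68778992/46099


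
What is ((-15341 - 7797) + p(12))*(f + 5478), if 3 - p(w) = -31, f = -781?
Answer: -108519488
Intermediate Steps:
p(w) = 34 (p(w) = 3 - 1*(-31) = 3 + 31 = 34)
((-15341 - 7797) + p(12))*(f + 5478) = ((-15341 - 7797) + 34)*(-781 + 5478) = (-23138 + 34)*4697 = -23104*4697 = -108519488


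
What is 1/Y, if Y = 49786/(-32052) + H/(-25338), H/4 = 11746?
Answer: -67677798/230617403 ≈ -0.29346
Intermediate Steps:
H = 46984 (H = 4*11746 = 46984)
Y = -230617403/67677798 (Y = 49786/(-32052) + 46984/(-25338) = 49786*(-1/32052) + 46984*(-1/25338) = -24893/16026 - 23492/12669 = -230617403/67677798 ≈ -3.4076)
1/Y = 1/(-230617403/67677798) = -67677798/230617403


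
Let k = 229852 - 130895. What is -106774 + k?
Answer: -7817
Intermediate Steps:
k = 98957
-106774 + k = -106774 + 98957 = -7817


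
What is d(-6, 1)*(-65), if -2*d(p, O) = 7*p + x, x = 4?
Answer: -1235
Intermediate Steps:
d(p, O) = -2 - 7*p/2 (d(p, O) = -(7*p + 4)/2 = -(4 + 7*p)/2 = -2 - 7*p/2)
d(-6, 1)*(-65) = (-2 - 7/2*(-6))*(-65) = (-2 + 21)*(-65) = 19*(-65) = -1235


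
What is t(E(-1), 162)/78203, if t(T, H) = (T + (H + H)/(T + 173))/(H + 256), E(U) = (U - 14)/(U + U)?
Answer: 6711/23601352588 ≈ 2.8435e-7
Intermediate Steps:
E(U) = (-14 + U)/(2*U) (E(U) = (-14 + U)/((2*U)) = (-14 + U)*(1/(2*U)) = (-14 + U)/(2*U))
t(T, H) = (T + 2*H/(173 + T))/(256 + H) (t(T, H) = (T + (2*H)/(173 + T))/(256 + H) = (T + 2*H/(173 + T))/(256 + H))
t(E(-1), 162)/78203 = ((((½)*(-14 - 1)/(-1))² + 2*162 + 173*((½)*(-14 - 1)/(-1)))/(44288 + 173*162 + 256*((½)*(-14 - 1)/(-1)) + 162*((½)*(-14 - 1)/(-1))))/78203 = ((((½)*(-1)*(-15))² + 324 + 173*((½)*(-1)*(-15)))/(44288 + 28026 + 256*((½)*(-1)*(-15)) + 162*((½)*(-1)*(-15))))*(1/78203) = (((15/2)² + 324 + 173*(15/2))/(44288 + 28026 + 256*(15/2) + 162*(15/2)))*(1/78203) = ((225/4 + 324 + 2595/2)/(44288 + 28026 + 1920 + 1215))*(1/78203) = ((6711/4)/75449)*(1/78203) = ((1/75449)*(6711/4))*(1/78203) = (6711/301796)*(1/78203) = 6711/23601352588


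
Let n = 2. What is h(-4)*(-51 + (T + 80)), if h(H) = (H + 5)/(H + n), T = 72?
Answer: -101/2 ≈ -50.500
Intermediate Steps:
h(H) = (5 + H)/(2 + H) (h(H) = (H + 5)/(H + 2) = (5 + H)/(2 + H))
h(-4)*(-51 + (T + 80)) = ((5 - 4)/(2 - 4))*(-51 + (72 + 80)) = (1/(-2))*(-51 + 152) = -½*1*101 = -½*101 = -101/2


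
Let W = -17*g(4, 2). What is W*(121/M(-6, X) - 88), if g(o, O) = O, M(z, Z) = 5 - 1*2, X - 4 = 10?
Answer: 4862/3 ≈ 1620.7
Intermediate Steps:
X = 14 (X = 4 + 10 = 14)
M(z, Z) = 3 (M(z, Z) = 5 - 2 = 3)
W = -34 (W = -17*2 = -34)
W*(121/M(-6, X) - 88) = -34*(121/3 - 88) = -34*(-143/3) = 4862/3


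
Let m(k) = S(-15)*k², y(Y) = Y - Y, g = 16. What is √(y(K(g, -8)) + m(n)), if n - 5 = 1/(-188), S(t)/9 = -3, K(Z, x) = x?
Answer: 2817*I*√3/188 ≈ 25.953*I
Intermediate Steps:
y(Y) = 0
S(t) = -27 (S(t) = 9*(-3) = -27)
n = 939/188 (n = 5 + 1/(-188) = 5 - 1/188 = 939/188 ≈ 4.9947)
m(k) = -27*k²
√(y(K(g, -8)) + m(n)) = √(0 - 27*(939/188)²) = √(0 - 27*881721/35344) = √(0 - 23806467/35344) = √(-23806467/35344) = 2817*I*√3/188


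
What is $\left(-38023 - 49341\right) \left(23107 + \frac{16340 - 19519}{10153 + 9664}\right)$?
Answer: $- \frac{40004695479360}{19817} \approx -2.0187 \cdot 10^{9}$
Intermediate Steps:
$\left(-38023 - 49341\right) \left(23107 + \frac{16340 - 19519}{10153 + 9664}\right) = - 87364 \left(23107 - \frac{3179}{19817}\right) = \left(-87364\right) \frac{457908240}{19817} = - \frac{40004695479360}{19817}$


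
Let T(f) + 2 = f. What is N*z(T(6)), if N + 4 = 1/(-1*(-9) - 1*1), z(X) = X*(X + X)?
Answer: -124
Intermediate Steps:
T(f) = -2 + f
z(X) = 2*X² (z(X) = X*(2*X) = 2*X²)
N = -31/8 (N = -4 + 1/(-1*(-9) - 1*1) = -4 + 1/(9 - 1) = -4 + 1/8 = -4 + ⅛ = -31/8 ≈ -3.8750)
N*z(T(6)) = -31*(-2 + 6)²/4 = -31*4²/4 = -31*16/4 = -31/8*32 = -124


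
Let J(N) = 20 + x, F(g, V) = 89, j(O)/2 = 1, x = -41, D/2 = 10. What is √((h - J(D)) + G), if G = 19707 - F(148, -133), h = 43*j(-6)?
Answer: 5*√789 ≈ 140.45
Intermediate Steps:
D = 20 (D = 2*10 = 20)
j(O) = 2 (j(O) = 2*1 = 2)
J(N) = -21 (J(N) = 20 - 41 = -21)
h = 86 (h = 43*2 = 86)
G = 19618 (G = 19707 - 1*89 = 19707 - 89 = 19618)
√((h - J(D)) + G) = √((86 - 1*(-21)) + 19618) = √((86 + 21) + 19618) = √(107 + 19618) = √19725 = 5*√789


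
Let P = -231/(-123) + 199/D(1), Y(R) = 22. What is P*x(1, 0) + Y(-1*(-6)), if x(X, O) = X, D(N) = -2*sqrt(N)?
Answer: -6201/82 ≈ -75.622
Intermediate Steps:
P = -8005/82 (P = -231/(-123) + 199/((-2*sqrt(1))) = -231*(-1/123) + 199/((-2*1)) = 77/41 + 199/(-2) = 77/41 + 199*(-1/2) = 77/41 - 199/2 = -8005/82 ≈ -97.622)
P*x(1, 0) + Y(-1*(-6)) = -8005/82*1 + 22 = -8005/82 + 22 = -6201/82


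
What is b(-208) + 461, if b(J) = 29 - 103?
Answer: 387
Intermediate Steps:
b(J) = -74
b(-208) + 461 = -74 + 461 = 387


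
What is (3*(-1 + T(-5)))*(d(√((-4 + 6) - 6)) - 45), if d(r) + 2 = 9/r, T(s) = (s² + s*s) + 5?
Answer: -7614 - 729*I ≈ -7614.0 - 729.0*I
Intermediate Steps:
T(s) = 5 + 2*s² (T(s) = (s² + s²) + 5 = 2*s² + 5 = 5 + 2*s²)
d(r) = -2 + 9/r
(3*(-1 + T(-5)))*(d(√((-4 + 6) - 6)) - 45) = (3*(-1 + (5 + 2*(-5)²)))*((-2 + 9/(√((-4 + 6) - 6))) - 45) = (3*(-1 + (5 + 2*25)))*((-2 + 9/(√(2 - 6))) - 45) = (3*(-1 + (5 + 50)))*((-2 + 9/(√(-4))) - 45) = (3*(-1 + 55))*((-2 + 9/((2*I))) - 45) = (3*54)*((-2 + 9*(-I/2)) - 45) = 162*((-2 - 9*I/2) - 45) = 162*(-47 - 9*I/2) = -7614 - 729*I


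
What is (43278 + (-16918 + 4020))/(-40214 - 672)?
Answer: -15190/20443 ≈ -0.74304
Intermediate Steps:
(43278 + (-16918 + 4020))/(-40214 - 672) = (43278 - 12898)/(-40886) = 30380*(-1/40886) = -15190/20443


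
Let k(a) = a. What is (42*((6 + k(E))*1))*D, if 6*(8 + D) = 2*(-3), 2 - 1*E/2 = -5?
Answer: -7560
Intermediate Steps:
E = 14 (E = 4 - 2*(-5) = 4 + 10 = 14)
D = -9 (D = -8 + (2*(-3))/6 = -8 + (⅙)*(-6) = -8 - 1 = -9)
(42*((6 + k(E))*1))*D = (42*((6 + 14)*1))*(-9) = (42*(20*1))*(-9) = (42*20)*(-9) = 840*(-9) = -7560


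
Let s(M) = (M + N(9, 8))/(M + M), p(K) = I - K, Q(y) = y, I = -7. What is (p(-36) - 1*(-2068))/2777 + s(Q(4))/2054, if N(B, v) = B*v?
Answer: 8667239/11407916 ≈ 0.75976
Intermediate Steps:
p(K) = -7 - K
s(M) = (72 + M)/(2*M) (s(M) = (M + 9*8)/(M + M) = (M + 72)/((2*M)) = (72 + M)*(1/(2*M)) = (72 + M)/(2*M))
(p(-36) - 1*(-2068))/2777 + s(Q(4))/2054 = ((-7 - 1*(-36)) - 1*(-2068))/2777 + ((1/2)*(72 + 4)/4)/2054 = ((-7 + 36) + 2068)*(1/2777) + ((1/2)*(1/4)*76)*(1/2054) = (29 + 2068)*(1/2777) + (19/2)*(1/2054) = 2097*(1/2777) + 19/4108 = 2097/2777 + 19/4108 = 8667239/11407916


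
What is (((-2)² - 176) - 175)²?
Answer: 120409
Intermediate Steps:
(((-2)² - 176) - 175)² = ((4 - 176) - 175)² = (-172 - 175)² = (-347)² = 120409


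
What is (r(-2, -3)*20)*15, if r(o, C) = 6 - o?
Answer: 2400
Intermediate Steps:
(r(-2, -3)*20)*15 = ((6 - 1*(-2))*20)*15 = ((6 + 2)*20)*15 = (8*20)*15 = 160*15 = 2400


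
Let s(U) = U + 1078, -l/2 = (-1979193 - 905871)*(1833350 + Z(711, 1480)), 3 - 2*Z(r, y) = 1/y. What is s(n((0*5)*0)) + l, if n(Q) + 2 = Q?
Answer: 1957054472276947/185 ≈ 1.0579e+13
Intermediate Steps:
Z(r, y) = 3/2 - 1/(2*y)
l = 1957054472077887/185 (l = -2*(-1979193 - 905871)*(1833350 + (½)*(-1 + 3*1480)/1480) = -(-5770128)*(1833350 + (½)*(1/1480)*(-1 + 4440)) = -(-5770128)*(1833350 + (½)*(1/1480)*4439) = -(-5770128)*(1833350 + 4439/2960) = -(-5770128)*5426720439/2960 = -2*(-1957054472077887/370) = 1957054472077887/185 ≈ 1.0579e+13)
n(Q) = -2 + Q
s(U) = 1078 + U
s(n((0*5)*0)) + l = (1078 + (-2 + (0*5)*0)) + 1957054472077887/185 = (1078 + (-2 + 0*0)) + 1957054472077887/185 = (1078 + (-2 + 0)) + 1957054472077887/185 = (1078 - 2) + 1957054472077887/185 = 1076 + 1957054472077887/185 = 1957054472276947/185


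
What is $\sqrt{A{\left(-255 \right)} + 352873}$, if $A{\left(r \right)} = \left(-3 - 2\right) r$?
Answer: $2 \sqrt{88537} \approx 595.1$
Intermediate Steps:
$A{\left(r \right)} = - 5 r$
$\sqrt{A{\left(-255 \right)} + 352873} = \sqrt{\left(-5\right) \left(-255\right) + 352873} = \sqrt{1275 + 352873} = \sqrt{354148} = 2 \sqrt{88537}$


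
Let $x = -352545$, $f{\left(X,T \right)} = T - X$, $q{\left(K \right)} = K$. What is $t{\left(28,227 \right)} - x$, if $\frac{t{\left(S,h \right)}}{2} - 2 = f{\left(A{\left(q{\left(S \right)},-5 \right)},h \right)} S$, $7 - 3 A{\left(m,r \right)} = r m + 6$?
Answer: $362629$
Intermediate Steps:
$A{\left(m,r \right)} = \frac{1}{3} - \frac{m r}{3}$ ($A{\left(m,r \right)} = \frac{7}{3} - \frac{r m + 6}{3} = \frac{7}{3} - \frac{m r + 6}{3} = \frac{7}{3} - \frac{6 + m r}{3} = \frac{7}{3} - \left(2 + \frac{m r}{3}\right) = \frac{1}{3} - \frac{m r}{3}$)
$t{\left(S,h \right)} = 4 + 2 S \left(- \frac{1}{3} + h - \frac{5 S}{3}\right)$ ($t{\left(S,h \right)} = 4 + 2 \left(h - \left(\frac{1}{3} - \frac{1}{3} S \left(-5\right)\right)\right) S = 4 + 2 \left(h - \left(\frac{1}{3} + \frac{5 S}{3}\right)\right) S = 4 + 2 \left(- \frac{1}{3} + h - \frac{5 S}{3}\right) S = 4 + 2 S \left(- \frac{1}{3} + h - \frac{5 S}{3}\right)$)
$t{\left(28,227 \right)} - x = \left(4 + \frac{2}{3} \cdot 28 \left(-1 - 140 + 3 \cdot 227\right)\right) - -352545 = \left(4 + \frac{2}{3} \cdot 28 \left(-1 - 140 + 681\right)\right) + 352545 = \left(4 + \frac{2}{3} \cdot 28 \cdot 540\right) + 352545 = \left(4 + 10080\right) + 352545 = 10084 + 352545 = 362629$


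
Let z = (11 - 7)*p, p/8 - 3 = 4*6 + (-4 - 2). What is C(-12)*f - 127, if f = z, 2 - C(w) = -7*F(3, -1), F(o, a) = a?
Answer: -3487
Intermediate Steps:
p = 168 (p = 24 + 8*(4*6 + (-4 - 2)) = 24 + 8*(24 - 6) = 24 + 8*18 = 24 + 144 = 168)
C(w) = -5 (C(w) = 2 - (-7)*(-1) = 2 - 1*7 = 2 - 7 = -5)
z = 672 (z = (11 - 7)*168 = 4*168 = 672)
f = 672
C(-12)*f - 127 = -5*672 - 127 = -3360 - 127 = -3487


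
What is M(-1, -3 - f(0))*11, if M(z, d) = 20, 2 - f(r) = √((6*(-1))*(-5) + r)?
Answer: 220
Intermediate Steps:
f(r) = 2 - √(30 + r) (f(r) = 2 - √((6*(-1))*(-5) + r) = 2 - √(-6*(-5) + r) = 2 - √(30 + r))
M(-1, -3 - f(0))*11 = 20*11 = 220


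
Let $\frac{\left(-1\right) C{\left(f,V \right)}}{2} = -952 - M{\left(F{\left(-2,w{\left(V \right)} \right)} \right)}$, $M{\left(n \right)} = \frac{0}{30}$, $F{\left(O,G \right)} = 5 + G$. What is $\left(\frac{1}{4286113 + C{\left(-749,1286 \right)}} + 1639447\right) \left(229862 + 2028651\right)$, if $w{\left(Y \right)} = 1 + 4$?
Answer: $\frac{15877293555701985800}{4288017} \approx 3.7027 \cdot 10^{12}$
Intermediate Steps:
$w{\left(Y \right)} = 5$
$M{\left(n \right)} = 0$ ($M{\left(n \right)} = 0 \cdot \frac{1}{30} = 0$)
$C{\left(f,V \right)} = 1904$ ($C{\left(f,V \right)} = - 2 \left(-952 - 0\right) = - 2 \left(-952 + 0\right) = \left(-2\right) \left(-952\right) = 1904$)
$\left(\frac{1}{4286113 + C{\left(-749,1286 \right)}} + 1639447\right) \left(229862 + 2028651\right) = \left(\frac{1}{4286113 + 1904} + 1639447\right) \left(229862 + 2028651\right) = \left(\frac{1}{4288017} + 1639447\right) 2258513 = \frac{7029976606600}{4288017} \cdot 2258513 = \frac{15877293555701985800}{4288017}$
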